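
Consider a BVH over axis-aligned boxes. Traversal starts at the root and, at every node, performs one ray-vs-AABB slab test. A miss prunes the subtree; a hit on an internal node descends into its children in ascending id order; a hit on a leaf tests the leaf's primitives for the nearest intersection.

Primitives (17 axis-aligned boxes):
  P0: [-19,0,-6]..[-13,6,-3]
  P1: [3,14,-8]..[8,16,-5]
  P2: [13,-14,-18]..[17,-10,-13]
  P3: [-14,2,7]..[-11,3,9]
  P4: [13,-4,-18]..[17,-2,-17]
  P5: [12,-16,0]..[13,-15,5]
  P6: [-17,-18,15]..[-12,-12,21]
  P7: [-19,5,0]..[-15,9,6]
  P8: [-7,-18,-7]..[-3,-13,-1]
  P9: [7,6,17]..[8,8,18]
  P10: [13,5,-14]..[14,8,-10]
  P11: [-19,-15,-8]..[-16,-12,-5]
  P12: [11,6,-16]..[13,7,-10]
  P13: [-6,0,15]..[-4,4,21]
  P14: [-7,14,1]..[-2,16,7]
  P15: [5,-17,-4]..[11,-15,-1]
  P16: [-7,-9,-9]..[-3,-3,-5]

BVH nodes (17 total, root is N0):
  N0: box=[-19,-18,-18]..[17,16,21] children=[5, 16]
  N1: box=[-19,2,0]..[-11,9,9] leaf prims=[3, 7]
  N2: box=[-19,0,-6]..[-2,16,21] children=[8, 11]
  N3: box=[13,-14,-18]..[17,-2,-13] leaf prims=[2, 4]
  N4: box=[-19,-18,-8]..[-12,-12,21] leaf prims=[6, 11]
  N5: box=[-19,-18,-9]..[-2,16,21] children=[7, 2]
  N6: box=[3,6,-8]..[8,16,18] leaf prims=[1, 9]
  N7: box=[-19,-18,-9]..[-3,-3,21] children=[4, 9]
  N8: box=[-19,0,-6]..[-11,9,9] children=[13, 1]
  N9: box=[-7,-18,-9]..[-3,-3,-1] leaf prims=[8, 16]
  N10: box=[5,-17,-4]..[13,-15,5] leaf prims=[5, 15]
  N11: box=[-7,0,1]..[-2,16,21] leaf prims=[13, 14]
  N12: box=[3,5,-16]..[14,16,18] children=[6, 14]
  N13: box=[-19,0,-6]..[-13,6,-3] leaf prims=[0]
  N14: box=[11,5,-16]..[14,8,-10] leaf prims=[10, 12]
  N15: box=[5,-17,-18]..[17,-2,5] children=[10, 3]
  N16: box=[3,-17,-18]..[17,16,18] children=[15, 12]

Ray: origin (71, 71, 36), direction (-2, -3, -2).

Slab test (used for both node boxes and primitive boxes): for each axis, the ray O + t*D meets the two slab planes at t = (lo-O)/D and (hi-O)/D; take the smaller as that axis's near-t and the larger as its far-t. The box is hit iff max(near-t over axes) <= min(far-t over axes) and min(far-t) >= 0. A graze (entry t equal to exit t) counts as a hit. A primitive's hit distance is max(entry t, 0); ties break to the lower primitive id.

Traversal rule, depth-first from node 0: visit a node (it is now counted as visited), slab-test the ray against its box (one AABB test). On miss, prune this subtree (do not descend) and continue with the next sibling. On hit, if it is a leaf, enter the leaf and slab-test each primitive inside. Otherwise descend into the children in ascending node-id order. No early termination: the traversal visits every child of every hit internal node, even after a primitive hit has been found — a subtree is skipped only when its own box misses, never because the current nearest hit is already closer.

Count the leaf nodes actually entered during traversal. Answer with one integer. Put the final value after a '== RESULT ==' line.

Traverse from the root:
N0 x:[27,45] y:[55/3,89/3] z:[15/2,27] -> hit [27,27], descend [5, 16]
  N5 x:[73/2,45] y:[55/3,89/3] z:[15/2,45/2] -> miss, prune
  N16 x:[27,34] y:[55/3,88/3] z:[9,27] -> hit [27,27], descend [12, 15]
    N12 x:[57/2,34] y:[55/3,22] z:[9,26] -> miss, prune
    N15 x:[27,33] y:[73/3,88/3] z:[31/2,27] -> hit [27,27], descend [3, 10]
      N3 x:[27,29] y:[73/3,85/3] z:[49/2,27] -> hit [27,27] leaf, test {P2@t=27, P4(miss)}
      N10 x:[29,33] y:[86/3,88/3] z:[31/2,20] -> miss, prune

order=[0, 5, 16, 12, 15, 3, 10]  |boxes|=7  |leaves|=1  hit=P2

== RESULT ==
1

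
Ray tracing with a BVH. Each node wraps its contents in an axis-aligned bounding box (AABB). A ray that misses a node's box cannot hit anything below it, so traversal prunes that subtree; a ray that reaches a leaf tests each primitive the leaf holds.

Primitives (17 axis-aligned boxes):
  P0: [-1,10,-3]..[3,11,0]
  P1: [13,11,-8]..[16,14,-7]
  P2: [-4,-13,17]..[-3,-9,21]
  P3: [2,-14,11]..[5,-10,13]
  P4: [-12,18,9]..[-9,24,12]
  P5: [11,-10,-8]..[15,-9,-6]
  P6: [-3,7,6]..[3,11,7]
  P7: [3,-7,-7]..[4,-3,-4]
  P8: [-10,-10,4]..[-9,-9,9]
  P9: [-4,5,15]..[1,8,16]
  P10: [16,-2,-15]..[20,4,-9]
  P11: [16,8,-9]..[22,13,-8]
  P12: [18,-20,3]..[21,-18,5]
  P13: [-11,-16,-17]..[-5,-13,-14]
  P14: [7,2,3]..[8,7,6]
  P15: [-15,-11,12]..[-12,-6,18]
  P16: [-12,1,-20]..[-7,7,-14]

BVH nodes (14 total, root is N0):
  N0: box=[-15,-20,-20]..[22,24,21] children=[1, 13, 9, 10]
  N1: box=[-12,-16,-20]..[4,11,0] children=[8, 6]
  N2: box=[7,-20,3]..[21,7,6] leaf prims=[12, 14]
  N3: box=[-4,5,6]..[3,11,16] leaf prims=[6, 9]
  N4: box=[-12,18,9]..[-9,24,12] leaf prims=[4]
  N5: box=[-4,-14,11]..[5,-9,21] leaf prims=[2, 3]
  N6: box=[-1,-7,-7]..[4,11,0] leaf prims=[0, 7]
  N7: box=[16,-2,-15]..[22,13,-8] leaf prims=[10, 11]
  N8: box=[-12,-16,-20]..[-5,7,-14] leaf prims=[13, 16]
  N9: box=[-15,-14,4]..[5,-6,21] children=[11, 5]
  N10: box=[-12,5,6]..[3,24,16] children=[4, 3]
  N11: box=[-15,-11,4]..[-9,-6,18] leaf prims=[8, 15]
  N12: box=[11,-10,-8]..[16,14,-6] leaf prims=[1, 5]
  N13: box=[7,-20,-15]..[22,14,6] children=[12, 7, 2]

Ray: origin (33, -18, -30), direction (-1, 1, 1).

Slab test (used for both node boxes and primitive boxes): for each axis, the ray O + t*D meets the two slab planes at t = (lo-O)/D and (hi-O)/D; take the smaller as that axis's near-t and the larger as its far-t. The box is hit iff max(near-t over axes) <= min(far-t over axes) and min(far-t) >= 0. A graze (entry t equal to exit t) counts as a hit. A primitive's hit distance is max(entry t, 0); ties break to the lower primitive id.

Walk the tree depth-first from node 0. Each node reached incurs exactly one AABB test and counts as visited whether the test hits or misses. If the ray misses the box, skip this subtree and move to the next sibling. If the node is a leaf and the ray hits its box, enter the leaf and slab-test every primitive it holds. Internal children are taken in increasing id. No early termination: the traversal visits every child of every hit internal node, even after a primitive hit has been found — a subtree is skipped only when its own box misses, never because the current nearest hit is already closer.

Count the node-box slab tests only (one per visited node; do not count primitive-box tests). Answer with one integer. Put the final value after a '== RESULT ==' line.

Traverse from the root:
N0 x:[11,48] y:[-2,42] z:[10,51] -> hit [11,42], descend [1, 9, 10, 13]
  N1 x:[29,45] y:[2,29] z:[10,30] -> hit [29,29], descend [6, 8]
    N6 x:[29,34] y:[11,29] z:[23,30] -> hit [29,29] leaf, test {P0(miss), P7(miss)}
    N8 x:[38,45] y:[2,25] z:[10,16] -> miss, prune
  N9 x:[28,48] y:[4,12] z:[34,51] -> miss, prune
  N10 x:[30,45] y:[23,42] z:[36,46] -> hit [36,42], descend [3, 4]
    N3 x:[30,37] y:[23,29] z:[36,46] -> miss, prune
    N4 x:[42,45] y:[36,42] z:[39,42] -> hit [42,42] leaf, test {P4@t=42}
  N13 x:[11,26] y:[-2,32] z:[15,36] -> hit [15,26], descend [2, 7, 12]
    N2 x:[12,26] y:[-2,25] z:[33,36] -> miss, prune
    N7 x:[11,17] y:[16,31] z:[15,22] -> hit [16,17] leaf, test {P10@t=16, P11(miss)}
    N12 x:[17,22] y:[8,32] z:[22,24] -> hit [22,22] leaf, test {P1(miss), P5(miss)}

Visited [0, 1, 6, 8, 9, 10, 3, 4, 13, 2, 7, 12]. Tests: 12 box, 4 leaf. Nearest: P10.

== RESULT ==
12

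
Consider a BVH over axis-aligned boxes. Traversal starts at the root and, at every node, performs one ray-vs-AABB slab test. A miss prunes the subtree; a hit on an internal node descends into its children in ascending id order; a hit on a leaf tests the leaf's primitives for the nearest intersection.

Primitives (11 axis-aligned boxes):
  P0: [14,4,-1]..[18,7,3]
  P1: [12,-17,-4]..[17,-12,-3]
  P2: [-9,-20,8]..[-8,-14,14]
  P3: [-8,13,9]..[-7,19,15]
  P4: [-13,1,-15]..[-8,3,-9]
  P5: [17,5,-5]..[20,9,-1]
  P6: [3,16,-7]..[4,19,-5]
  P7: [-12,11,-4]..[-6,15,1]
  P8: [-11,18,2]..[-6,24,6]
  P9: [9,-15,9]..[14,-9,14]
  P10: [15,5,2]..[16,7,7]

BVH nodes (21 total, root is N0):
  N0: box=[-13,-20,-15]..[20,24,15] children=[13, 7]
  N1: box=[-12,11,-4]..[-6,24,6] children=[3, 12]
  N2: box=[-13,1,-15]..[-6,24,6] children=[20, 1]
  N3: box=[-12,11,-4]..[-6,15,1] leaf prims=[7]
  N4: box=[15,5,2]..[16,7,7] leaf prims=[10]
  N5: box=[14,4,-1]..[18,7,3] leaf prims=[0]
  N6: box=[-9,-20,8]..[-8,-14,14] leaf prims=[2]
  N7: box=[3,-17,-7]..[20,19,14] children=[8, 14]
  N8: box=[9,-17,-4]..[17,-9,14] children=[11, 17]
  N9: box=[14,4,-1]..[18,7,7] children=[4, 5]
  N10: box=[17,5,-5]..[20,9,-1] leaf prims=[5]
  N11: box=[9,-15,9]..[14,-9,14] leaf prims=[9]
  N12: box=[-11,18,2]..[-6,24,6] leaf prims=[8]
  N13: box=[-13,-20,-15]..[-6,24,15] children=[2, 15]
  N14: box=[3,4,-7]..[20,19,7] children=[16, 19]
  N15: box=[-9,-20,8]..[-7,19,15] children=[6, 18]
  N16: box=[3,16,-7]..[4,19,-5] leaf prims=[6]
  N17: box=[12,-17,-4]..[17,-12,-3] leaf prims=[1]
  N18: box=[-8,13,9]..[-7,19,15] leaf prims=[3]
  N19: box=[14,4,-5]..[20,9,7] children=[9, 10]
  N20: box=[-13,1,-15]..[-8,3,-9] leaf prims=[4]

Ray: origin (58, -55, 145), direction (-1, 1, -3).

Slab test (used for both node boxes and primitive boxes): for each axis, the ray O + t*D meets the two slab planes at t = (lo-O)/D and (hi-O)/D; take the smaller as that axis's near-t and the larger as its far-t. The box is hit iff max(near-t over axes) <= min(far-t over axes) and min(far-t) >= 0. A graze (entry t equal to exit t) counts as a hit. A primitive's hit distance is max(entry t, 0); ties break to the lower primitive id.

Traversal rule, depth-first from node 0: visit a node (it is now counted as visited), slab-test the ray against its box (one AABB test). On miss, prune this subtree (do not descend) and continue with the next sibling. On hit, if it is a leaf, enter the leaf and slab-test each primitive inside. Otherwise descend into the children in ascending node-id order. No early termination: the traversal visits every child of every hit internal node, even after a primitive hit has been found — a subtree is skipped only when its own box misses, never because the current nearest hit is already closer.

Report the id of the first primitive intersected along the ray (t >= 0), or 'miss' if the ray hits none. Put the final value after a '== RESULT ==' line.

Traverse from the root:
N0 x:[38,71] y:[35,79] z:[130/3,160/3] -> hit [130/3,160/3], descend [7, 13]
  N7 x:[38,55] y:[38,74] z:[131/3,152/3] -> hit [131/3,152/3], descend [8, 14]
    N8 x:[41,49] y:[38,46] z:[131/3,149/3] -> hit [131/3,46], descend [11, 17]
      N11 x:[44,49] y:[40,46] z:[131/3,136/3] -> hit [44,136/3] leaf, test {P9@t=44}
      N17 x:[41,46] y:[38,43] z:[148/3,149/3] -> miss, prune
    N14 x:[38,55] y:[59,74] z:[46,152/3] -> miss, prune
  N13 x:[64,71] y:[35,79] z:[130/3,160/3] -> miss, prune

order=[0, 7, 8, 11, 17, 14, 13]  |boxes|=7  |leaves|=1  hit=P9

== RESULT ==
9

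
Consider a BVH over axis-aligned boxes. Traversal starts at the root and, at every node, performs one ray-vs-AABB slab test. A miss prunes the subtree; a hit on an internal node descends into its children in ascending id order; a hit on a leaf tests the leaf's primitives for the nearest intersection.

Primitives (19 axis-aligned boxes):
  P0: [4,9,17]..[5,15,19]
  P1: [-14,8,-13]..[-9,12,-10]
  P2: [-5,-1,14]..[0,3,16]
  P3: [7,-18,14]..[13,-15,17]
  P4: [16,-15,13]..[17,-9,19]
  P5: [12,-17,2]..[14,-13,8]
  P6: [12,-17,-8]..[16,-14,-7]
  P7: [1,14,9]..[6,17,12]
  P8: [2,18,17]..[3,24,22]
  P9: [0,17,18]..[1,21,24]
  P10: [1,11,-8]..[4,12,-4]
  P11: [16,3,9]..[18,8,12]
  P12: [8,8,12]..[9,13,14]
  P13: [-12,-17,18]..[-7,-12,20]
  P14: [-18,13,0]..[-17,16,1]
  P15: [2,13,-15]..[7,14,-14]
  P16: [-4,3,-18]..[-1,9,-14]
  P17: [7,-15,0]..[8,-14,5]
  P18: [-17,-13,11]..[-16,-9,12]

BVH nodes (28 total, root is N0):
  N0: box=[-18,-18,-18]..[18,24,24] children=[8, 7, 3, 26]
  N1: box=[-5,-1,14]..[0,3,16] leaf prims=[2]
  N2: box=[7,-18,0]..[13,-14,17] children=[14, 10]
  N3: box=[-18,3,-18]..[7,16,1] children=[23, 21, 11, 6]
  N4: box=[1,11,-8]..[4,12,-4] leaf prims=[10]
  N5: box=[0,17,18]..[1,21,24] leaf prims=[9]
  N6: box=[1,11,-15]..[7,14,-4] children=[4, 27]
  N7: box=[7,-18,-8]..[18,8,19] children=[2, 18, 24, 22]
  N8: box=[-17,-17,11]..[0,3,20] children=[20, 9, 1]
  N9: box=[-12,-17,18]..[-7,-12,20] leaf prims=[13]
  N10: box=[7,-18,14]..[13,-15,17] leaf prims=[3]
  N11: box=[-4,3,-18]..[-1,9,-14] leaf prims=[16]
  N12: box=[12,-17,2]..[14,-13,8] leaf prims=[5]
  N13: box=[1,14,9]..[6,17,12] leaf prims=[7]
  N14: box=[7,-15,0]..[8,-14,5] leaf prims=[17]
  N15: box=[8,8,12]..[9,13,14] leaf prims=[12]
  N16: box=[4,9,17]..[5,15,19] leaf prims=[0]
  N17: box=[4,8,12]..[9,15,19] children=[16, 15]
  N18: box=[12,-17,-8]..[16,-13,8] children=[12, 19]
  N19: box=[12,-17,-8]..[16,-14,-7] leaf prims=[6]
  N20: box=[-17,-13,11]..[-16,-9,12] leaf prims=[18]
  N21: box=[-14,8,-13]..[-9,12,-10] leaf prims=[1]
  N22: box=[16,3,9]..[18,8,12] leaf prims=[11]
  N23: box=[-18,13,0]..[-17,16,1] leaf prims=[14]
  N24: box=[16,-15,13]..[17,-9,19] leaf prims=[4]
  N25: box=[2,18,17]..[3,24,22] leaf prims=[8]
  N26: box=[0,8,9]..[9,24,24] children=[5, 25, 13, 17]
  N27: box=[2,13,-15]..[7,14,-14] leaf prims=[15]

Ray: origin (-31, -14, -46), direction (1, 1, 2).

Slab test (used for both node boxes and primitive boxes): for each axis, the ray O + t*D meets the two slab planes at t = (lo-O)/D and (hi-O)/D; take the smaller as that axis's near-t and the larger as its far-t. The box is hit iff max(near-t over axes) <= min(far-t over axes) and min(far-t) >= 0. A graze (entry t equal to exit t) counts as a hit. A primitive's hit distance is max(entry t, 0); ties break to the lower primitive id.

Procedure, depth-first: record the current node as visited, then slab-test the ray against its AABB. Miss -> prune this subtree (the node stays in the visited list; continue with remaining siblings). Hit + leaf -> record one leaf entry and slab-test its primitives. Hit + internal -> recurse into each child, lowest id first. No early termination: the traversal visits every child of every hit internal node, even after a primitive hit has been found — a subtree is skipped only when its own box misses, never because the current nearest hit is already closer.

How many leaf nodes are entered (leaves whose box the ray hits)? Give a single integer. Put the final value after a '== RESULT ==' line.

Trace the traversal:
N0 x:[13,49] y:[-4,38] z:[14,35] -> hit [14,35], descend [3, 7, 8, 26]
  N3 x:[13,38] y:[17,30] z:[14,47/2] -> hit [17,47/2], descend [6, 11, 21, 23]
    N6 x:[32,38] y:[25,28] z:[31/2,21] -> miss, prune
    N11 x:[27,30] y:[17,23] z:[14,16] -> miss, prune
    N21 x:[17,22] y:[22,26] z:[33/2,18] -> miss, prune
    N23 x:[13,14] y:[27,30] z:[23,47/2] -> miss, prune
  N7 x:[38,49] y:[-4,22] z:[19,65/2] -> miss, prune
  N8 x:[14,31] y:[-3,17] z:[57/2,33] -> miss, prune
  N26 x:[31,40] y:[22,38] z:[55/2,35] -> hit [31,35], descend [5, 13, 17, 25]
    N5 x:[31,32] y:[31,35] z:[32,35] -> hit [32,32] leaf, test {P9@t=32}
    N13 x:[32,37] y:[28,31] z:[55/2,29] -> miss, prune
    N17 x:[35,40] y:[22,29] z:[29,65/2] -> miss, prune
    N25 x:[33,34] y:[32,38] z:[63/2,34] -> hit [33,34] leaf, test {P8@t=33}

order=[0, 3, 6, 11, 21, 23, 7, 8, 26, 5, 13, 17, 25]  |boxes|=13  |leaves|=2  hit=P9

== RESULT ==
2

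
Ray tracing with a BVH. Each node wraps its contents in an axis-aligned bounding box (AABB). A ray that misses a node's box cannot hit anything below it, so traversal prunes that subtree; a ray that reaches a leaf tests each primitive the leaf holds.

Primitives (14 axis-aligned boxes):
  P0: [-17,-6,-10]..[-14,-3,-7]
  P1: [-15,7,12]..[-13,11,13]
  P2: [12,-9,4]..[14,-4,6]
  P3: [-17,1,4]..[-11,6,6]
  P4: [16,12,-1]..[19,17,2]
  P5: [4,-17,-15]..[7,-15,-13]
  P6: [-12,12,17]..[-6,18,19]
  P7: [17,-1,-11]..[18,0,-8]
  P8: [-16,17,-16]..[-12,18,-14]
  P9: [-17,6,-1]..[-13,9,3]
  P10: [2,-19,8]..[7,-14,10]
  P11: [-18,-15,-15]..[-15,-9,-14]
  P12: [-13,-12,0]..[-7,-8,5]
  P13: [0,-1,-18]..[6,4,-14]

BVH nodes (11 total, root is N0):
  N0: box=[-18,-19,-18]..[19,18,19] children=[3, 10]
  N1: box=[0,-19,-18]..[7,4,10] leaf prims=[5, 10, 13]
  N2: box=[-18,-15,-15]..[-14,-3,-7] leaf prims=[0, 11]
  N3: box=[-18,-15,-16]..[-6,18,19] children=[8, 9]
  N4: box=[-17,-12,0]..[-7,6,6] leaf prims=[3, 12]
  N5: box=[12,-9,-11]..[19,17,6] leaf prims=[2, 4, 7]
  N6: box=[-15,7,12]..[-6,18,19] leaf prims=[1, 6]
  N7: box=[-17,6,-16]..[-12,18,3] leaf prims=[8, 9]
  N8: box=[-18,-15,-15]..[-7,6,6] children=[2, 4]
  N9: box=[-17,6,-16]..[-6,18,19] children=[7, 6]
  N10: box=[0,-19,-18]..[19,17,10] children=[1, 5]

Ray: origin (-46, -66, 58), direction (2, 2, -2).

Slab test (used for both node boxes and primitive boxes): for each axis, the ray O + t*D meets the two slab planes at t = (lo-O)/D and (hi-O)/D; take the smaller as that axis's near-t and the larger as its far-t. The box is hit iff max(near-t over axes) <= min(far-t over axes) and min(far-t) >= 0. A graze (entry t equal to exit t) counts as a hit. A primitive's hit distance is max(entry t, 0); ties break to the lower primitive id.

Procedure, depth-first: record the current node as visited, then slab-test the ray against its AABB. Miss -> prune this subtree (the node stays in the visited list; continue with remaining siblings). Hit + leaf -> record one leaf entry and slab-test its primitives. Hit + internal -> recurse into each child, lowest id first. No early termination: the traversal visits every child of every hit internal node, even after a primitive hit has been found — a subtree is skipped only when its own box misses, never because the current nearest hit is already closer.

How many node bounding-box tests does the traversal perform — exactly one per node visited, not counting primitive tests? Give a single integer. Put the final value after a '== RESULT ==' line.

Trace the traversal:
N0 x:[14,65/2] y:[47/2,42] z:[39/2,38] -> hit [47/2,65/2], descend [3, 10]
  N3 x:[14,20] y:[51/2,42] z:[39/2,37] -> miss, prune
  N10 x:[23,65/2] y:[47/2,83/2] z:[24,38] -> hit [24,65/2], descend [1, 5]
    N1 x:[23,53/2] y:[47/2,35] z:[24,38] -> hit [24,53/2] leaf, test {P5(miss), P10@t=24, P13(miss)}
    N5 x:[29,65/2] y:[57/2,83/2] z:[26,69/2] -> hit [29,65/2] leaf, test {P2(miss), P4(miss), P7(miss)}

order=[0, 3, 10, 1, 5]  |boxes|=5  |leaves|=2  hit=P10

== RESULT ==
5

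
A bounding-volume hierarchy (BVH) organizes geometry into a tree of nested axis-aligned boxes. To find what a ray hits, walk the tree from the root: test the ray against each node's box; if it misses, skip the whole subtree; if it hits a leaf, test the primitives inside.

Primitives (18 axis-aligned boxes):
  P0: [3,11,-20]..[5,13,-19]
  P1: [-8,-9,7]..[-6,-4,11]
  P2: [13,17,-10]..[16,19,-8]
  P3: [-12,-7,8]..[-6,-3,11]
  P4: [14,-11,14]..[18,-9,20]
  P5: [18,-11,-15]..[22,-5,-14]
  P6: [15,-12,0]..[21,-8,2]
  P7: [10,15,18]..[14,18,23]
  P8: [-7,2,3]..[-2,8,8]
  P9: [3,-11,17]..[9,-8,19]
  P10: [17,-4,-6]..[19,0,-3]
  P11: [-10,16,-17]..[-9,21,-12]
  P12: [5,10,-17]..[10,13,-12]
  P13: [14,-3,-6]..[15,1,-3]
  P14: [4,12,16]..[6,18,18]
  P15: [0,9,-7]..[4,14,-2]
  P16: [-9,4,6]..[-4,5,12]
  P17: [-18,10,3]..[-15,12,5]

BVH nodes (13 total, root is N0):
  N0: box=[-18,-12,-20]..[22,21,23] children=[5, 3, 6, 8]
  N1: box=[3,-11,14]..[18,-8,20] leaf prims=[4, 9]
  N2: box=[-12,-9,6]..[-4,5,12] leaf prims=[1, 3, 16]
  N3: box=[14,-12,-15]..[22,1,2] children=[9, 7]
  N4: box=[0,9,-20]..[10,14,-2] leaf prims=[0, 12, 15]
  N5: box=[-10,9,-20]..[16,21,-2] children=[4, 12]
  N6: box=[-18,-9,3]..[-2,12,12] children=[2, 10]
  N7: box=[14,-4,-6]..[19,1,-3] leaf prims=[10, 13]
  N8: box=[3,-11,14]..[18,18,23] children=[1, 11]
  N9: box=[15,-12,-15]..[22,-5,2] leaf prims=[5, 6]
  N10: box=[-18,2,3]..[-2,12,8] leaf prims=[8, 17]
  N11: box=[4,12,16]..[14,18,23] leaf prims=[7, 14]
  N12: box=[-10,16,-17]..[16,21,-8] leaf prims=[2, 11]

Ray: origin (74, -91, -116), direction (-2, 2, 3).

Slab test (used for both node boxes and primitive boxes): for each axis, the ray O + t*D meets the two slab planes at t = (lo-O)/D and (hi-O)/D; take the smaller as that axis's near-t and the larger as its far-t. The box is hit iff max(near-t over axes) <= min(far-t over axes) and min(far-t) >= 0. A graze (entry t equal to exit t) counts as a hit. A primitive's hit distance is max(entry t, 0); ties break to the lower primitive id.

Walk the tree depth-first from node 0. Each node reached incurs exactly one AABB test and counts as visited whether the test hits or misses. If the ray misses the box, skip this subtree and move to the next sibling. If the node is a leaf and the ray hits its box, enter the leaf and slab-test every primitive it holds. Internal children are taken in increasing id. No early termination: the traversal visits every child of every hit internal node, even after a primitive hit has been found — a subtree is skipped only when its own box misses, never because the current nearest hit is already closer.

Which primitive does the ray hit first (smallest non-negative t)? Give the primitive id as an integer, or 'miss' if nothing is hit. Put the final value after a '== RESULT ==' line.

Walk:
N0 x:[26,46] y:[79/2,56] z:[32,139/3] -> hit [79/2,46], descend [3, 5, 6, 8]
  N3 x:[26,30] y:[79/2,46] z:[101/3,118/3] -> miss, prune
  N5 x:[29,42] y:[50,56] z:[32,38] -> miss, prune
  N6 x:[38,46] y:[41,103/2] z:[119/3,128/3] -> hit [41,128/3], descend [2, 10]
    N2 x:[39,43] y:[41,48] z:[122/3,128/3] -> hit [41,128/3] leaf, test {P1@t=41, P3@t=42, P16(miss)}
    N10 x:[38,46] y:[93/2,103/2] z:[119/3,124/3] -> miss, prune
  N8 x:[28,71/2] y:[40,109/2] z:[130/3,139/3] -> miss, prune

order=[0, 3, 5, 6, 2, 10, 8]  |boxes|=7  |leaves|=1  hit=P1

== RESULT ==
1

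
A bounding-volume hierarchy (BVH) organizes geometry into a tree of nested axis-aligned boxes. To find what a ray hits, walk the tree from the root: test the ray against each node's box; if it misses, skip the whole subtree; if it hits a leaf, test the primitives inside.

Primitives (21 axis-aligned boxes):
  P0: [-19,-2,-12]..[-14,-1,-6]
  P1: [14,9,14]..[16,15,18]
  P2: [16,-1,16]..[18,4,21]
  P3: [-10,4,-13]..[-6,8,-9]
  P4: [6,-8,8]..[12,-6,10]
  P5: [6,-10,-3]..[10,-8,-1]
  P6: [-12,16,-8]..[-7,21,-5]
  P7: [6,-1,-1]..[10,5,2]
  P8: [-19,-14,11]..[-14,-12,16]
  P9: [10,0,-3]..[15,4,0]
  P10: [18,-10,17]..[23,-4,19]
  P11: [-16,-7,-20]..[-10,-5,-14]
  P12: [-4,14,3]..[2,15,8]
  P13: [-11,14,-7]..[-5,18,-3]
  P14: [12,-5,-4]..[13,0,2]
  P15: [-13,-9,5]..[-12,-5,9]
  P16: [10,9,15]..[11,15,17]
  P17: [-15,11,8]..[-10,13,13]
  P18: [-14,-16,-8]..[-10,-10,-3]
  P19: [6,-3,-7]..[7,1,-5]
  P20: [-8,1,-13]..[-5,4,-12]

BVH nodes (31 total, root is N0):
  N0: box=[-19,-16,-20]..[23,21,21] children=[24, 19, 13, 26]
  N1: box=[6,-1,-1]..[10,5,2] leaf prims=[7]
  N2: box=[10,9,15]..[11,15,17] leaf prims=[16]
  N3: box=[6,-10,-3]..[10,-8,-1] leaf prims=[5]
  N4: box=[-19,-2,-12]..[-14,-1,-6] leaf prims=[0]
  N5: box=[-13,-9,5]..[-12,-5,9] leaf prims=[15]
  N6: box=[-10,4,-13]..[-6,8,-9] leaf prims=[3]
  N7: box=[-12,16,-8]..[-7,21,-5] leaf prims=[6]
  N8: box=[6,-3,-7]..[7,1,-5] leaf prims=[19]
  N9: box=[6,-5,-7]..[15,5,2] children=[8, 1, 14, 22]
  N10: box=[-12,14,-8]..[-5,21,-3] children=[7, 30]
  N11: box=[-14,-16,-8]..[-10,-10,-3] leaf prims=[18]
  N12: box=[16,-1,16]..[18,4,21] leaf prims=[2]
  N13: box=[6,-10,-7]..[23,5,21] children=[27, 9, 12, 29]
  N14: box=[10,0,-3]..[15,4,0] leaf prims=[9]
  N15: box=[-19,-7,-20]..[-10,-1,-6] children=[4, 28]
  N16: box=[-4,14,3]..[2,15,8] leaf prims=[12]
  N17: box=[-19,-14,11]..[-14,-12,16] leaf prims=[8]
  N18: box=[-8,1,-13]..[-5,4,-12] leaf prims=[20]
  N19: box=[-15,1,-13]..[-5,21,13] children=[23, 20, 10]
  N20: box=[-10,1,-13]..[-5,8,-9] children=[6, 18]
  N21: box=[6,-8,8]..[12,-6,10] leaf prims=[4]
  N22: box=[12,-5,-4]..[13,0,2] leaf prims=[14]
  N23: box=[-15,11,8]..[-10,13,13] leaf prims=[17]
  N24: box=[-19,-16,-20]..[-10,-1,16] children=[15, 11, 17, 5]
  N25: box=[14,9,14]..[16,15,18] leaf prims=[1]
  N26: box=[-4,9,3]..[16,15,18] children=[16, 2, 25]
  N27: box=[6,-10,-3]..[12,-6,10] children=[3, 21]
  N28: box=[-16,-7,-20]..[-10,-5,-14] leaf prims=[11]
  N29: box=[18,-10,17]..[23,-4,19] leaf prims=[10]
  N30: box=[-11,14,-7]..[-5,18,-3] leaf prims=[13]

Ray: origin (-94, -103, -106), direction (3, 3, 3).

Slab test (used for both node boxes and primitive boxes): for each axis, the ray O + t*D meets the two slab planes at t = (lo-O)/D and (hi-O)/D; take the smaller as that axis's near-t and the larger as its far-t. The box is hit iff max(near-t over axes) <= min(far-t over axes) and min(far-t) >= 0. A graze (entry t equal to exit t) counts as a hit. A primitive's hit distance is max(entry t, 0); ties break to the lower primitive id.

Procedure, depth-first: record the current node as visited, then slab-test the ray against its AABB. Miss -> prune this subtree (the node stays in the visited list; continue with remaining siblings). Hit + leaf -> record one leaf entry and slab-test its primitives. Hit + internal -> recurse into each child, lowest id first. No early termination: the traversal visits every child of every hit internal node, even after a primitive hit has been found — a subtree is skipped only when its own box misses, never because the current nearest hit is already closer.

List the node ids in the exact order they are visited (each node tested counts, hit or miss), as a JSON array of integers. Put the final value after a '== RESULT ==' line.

Traverse from the root:
N0 x:[25,39] y:[29,124/3] z:[86/3,127/3] -> hit [29,39], descend [13, 19, 24, 26]
  N13 x:[100/3,39] y:[31,36] z:[33,127/3] -> hit [100/3,36], descend [9, 12, 27, 29]
    N9 x:[100/3,109/3] y:[98/3,36] z:[33,36] -> hit [100/3,36], descend [1, 8, 14, 22]
      N1 x:[100/3,104/3] y:[34,36] z:[35,36] -> miss, prune
      N8 x:[100/3,101/3] y:[100/3,104/3] z:[33,101/3] -> hit [100/3,101/3] leaf, test {P19@t=100/3}
      N14 x:[104/3,109/3] y:[103/3,107/3] z:[103/3,106/3] -> hit [104/3,106/3] leaf, test {P9@t=104/3}
      N22 x:[106/3,107/3] y:[98/3,103/3] z:[34,36] -> miss, prune
    N12 x:[110/3,112/3] y:[34,107/3] z:[122/3,127/3] -> miss, prune
    N27 x:[100/3,106/3] y:[31,97/3] z:[103/3,116/3] -> miss, prune
    N29 x:[112/3,39] y:[31,33] z:[41,125/3] -> miss, prune
  N19 x:[79/3,89/3] y:[104/3,124/3] z:[31,119/3] -> miss, prune
  N24 x:[25,28] y:[29,34] z:[86/3,122/3] -> miss, prune
  N26 x:[30,110/3] y:[112/3,118/3] z:[109/3,124/3] -> miss, prune

Visited [0, 13, 9, 1, 8, 14, 22, 12, 27, 29, 19, 24, 26]. Tests: 13 box, 2 leaf. Nearest: P19.

== RESULT ==
[0, 13, 9, 1, 8, 14, 22, 12, 27, 29, 19, 24, 26]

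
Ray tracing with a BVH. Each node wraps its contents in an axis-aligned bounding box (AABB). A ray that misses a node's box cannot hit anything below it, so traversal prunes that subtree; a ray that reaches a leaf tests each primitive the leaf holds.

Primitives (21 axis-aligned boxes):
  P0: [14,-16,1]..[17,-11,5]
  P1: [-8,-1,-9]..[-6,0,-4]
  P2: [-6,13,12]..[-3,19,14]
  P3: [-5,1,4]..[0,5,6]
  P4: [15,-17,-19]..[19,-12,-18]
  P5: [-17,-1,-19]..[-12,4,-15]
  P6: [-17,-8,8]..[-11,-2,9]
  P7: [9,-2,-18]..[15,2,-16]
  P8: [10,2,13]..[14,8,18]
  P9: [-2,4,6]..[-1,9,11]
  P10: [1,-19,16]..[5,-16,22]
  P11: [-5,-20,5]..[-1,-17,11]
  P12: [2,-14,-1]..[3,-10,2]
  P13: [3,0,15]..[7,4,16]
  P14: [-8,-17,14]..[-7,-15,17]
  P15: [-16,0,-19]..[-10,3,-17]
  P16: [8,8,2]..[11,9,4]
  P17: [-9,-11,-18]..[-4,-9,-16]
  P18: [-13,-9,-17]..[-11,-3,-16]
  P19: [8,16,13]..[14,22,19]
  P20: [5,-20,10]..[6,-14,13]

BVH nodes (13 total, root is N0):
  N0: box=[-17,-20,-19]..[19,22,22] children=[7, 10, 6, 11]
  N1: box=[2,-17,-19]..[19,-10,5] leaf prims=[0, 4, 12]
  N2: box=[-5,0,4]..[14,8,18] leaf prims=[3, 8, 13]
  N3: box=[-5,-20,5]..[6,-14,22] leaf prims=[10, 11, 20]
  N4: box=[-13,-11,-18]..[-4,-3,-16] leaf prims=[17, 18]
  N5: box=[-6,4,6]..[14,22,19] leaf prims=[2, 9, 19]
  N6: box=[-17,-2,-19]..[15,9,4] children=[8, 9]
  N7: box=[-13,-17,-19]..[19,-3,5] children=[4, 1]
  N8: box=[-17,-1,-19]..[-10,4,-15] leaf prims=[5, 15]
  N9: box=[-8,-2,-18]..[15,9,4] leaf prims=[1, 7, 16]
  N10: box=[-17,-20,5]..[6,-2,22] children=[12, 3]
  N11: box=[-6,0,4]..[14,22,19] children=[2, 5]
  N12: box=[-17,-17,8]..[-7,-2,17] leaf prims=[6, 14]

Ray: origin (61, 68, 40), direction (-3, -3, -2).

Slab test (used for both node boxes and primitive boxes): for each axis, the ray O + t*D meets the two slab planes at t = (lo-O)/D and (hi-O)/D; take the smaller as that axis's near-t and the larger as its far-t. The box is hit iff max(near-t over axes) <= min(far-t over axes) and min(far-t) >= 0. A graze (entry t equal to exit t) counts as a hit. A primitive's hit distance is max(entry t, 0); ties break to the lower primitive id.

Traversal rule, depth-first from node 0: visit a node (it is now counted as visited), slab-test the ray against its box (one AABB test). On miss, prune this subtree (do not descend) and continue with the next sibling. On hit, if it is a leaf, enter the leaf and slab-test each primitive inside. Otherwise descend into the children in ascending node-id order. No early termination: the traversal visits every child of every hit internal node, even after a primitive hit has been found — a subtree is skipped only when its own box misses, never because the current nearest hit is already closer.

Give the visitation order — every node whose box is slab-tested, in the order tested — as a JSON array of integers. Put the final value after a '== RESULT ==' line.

Trace the traversal:
N0 x:[14,26] y:[46/3,88/3] z:[9,59/2] -> hit [46/3,26], descend [6, 7, 10, 11]
  N6 x:[46/3,26] y:[59/3,70/3] z:[18,59/2] -> hit [59/3,70/3], descend [8, 9]
    N8 x:[71/3,26] y:[64/3,23] z:[55/2,59/2] -> miss, prune
    N9 x:[46/3,23] y:[59/3,70/3] z:[18,29] -> hit [59/3,23] leaf, test {P1@t=68/3, P7(miss), P16(miss)}
  N7 x:[14,74/3] y:[71/3,85/3] z:[35/2,59/2] -> hit [71/3,74/3], descend [1, 4]
    N1 x:[14,59/3] y:[26,85/3] z:[35/2,59/2] -> miss, prune
    N4 x:[65/3,74/3] y:[71/3,79/3] z:[28,29] -> miss, prune
  N10 x:[55/3,26] y:[70/3,88/3] z:[9,35/2] -> miss, prune
  N11 x:[47/3,67/3] y:[46/3,68/3] z:[21/2,18] -> hit [47/3,18], descend [2, 5]
    N2 x:[47/3,22] y:[20,68/3] z:[11,18] -> miss, prune
    N5 x:[47/3,67/3] y:[46/3,64/3] z:[21/2,17] -> hit [47/3,17] leaf, test {P2(miss), P9(miss), P19(miss)}

order=[0, 6, 8, 9, 7, 1, 4, 10, 11, 2, 5]  |boxes|=11  |leaves|=2  hit=P1

== RESULT ==
[0, 6, 8, 9, 7, 1, 4, 10, 11, 2, 5]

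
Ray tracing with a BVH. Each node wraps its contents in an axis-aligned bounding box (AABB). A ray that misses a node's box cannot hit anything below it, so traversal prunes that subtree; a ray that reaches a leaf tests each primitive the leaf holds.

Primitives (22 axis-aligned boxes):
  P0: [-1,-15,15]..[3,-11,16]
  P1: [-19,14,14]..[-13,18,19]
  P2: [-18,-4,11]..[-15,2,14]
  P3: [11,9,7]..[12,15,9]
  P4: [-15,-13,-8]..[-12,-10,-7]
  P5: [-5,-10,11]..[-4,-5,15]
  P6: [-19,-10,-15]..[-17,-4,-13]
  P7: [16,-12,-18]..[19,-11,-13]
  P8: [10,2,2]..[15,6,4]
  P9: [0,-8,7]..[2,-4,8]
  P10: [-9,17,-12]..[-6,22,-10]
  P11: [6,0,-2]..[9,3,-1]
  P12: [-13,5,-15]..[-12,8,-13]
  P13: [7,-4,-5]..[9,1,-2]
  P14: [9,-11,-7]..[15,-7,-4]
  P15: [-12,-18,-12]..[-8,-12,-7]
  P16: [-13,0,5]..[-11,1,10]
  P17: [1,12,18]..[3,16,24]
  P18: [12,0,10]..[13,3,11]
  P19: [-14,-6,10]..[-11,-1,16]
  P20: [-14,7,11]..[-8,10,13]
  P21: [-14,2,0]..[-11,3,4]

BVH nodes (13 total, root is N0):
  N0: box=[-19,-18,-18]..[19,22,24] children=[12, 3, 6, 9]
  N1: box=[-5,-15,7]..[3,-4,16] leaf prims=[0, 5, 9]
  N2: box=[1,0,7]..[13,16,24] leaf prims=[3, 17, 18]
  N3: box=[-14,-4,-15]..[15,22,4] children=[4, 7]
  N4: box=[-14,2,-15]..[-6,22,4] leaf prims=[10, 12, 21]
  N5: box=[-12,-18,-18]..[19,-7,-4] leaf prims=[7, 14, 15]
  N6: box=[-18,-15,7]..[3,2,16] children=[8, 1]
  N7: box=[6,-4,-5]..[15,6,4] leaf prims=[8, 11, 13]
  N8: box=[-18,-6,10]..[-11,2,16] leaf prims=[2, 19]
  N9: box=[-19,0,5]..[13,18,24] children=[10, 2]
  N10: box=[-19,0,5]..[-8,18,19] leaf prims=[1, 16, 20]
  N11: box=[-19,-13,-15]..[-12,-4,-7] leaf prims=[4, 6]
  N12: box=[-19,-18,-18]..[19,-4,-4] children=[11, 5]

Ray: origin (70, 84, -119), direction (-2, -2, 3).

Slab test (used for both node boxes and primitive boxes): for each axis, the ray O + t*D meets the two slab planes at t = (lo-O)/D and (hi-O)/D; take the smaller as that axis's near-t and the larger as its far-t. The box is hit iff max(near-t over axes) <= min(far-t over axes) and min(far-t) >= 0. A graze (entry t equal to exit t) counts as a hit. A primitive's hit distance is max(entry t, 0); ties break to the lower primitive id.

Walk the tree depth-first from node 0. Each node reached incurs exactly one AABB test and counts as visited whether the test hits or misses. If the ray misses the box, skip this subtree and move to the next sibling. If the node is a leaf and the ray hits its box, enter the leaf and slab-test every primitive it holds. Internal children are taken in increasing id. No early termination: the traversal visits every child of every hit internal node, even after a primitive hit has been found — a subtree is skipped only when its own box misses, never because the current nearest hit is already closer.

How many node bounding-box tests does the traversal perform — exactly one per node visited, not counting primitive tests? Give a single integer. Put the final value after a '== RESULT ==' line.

Trace the traversal:
N0 x:[51/2,89/2] y:[31,51] z:[101/3,143/3] -> hit [101/3,89/2], descend [3, 6, 9, 12]
  N3 x:[55/2,42] y:[31,44] z:[104/3,41] -> hit [104/3,41], descend [4, 7]
    N4 x:[38,42] y:[31,41] z:[104/3,41] -> hit [38,41] leaf, test {P10(miss), P12(miss), P21@t=81/2}
    N7 x:[55/2,32] y:[39,44] z:[38,41] -> miss, prune
  N6 x:[67/2,44] y:[41,99/2] z:[42,45] -> hit [42,44], descend [1, 8]
    N1 x:[67/2,75/2] y:[44,99/2] z:[42,45] -> miss, prune
    N8 x:[81/2,44] y:[41,45] z:[43,45] -> hit [43,44] leaf, test {P2@t=130/3, P19(miss)}
  N9 x:[57/2,89/2] y:[33,42] z:[124/3,143/3] -> hit [124/3,42], descend [2, 10]
    N2 x:[57/2,69/2] y:[34,42] z:[42,143/3] -> miss, prune
    N10 x:[39,89/2] y:[33,42] z:[124/3,46] -> hit [124/3,42] leaf, test {P1(miss), P16@t=83/2, P20(miss)}
  N12 x:[51/2,89/2] y:[44,51] z:[101/3,115/3] -> miss, prune

11 AABB tests over nodes [0, 3, 4, 7, 6, 1, 8, 9, 2, 10, 12]; 3 leaves entered; closest P21.

== RESULT ==
11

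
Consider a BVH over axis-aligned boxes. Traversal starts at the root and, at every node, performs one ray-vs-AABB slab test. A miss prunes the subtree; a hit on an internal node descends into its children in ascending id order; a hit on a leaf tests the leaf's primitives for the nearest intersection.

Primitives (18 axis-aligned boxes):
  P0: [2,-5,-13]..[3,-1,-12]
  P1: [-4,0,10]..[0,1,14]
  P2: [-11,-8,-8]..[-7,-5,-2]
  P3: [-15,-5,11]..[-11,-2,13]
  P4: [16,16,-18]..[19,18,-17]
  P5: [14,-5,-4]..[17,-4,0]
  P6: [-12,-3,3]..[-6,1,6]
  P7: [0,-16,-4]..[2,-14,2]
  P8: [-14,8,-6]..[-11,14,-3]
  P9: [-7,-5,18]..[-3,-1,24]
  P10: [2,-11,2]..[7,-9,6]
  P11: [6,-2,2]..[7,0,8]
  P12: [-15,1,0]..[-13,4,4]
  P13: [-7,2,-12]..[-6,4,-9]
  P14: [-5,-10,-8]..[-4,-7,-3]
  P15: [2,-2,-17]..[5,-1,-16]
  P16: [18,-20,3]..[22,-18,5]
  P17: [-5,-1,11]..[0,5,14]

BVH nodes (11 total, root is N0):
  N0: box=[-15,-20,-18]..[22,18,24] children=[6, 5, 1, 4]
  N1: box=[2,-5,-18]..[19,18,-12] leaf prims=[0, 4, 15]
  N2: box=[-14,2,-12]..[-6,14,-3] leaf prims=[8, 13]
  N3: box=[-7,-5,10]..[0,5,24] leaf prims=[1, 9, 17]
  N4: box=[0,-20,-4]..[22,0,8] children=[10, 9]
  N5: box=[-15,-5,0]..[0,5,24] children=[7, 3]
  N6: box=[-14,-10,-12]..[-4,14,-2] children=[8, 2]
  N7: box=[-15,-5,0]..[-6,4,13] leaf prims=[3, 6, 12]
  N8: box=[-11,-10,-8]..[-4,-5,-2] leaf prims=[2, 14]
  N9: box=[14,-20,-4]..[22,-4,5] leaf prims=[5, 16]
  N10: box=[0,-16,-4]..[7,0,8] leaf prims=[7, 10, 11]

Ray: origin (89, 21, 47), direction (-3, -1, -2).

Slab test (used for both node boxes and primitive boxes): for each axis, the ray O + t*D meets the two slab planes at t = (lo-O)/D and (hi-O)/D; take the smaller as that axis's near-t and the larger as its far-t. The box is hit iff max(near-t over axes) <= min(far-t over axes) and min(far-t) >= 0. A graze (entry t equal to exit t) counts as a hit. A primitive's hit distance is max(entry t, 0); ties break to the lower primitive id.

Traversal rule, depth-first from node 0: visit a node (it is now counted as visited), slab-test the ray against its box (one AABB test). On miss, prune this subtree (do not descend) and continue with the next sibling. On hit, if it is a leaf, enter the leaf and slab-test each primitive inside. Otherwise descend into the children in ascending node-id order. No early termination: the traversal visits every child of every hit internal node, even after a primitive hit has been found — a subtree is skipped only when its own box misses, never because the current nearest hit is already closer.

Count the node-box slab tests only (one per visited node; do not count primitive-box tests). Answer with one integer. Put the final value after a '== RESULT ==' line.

Traverse from the root:
N0 x:[67/3,104/3] y:[3,41] z:[23/2,65/2] -> hit [67/3,65/2], descend [1, 4, 5, 6]
  N1 x:[70/3,29] y:[3,26] z:[59/2,65/2] -> miss, prune
  N4 x:[67/3,89/3] y:[21,41] z:[39/2,51/2] -> hit [67/3,51/2], descend [9, 10]
    N9 x:[67/3,25] y:[25,41] z:[21,51/2] -> hit [25,25] leaf, test {P5@t=25, P16(miss)}
    N10 x:[82/3,89/3] y:[21,37] z:[39/2,51/2] -> miss, prune
  N5 x:[89/3,104/3] y:[16,26] z:[23/2,47/2] -> miss, prune
  N6 x:[31,103/3] y:[7,31] z:[49/2,59/2] -> miss, prune

7 AABB tests over nodes [0, 1, 4, 9, 10, 5, 6]; 1 leaf entered; closest P5.

== RESULT ==
7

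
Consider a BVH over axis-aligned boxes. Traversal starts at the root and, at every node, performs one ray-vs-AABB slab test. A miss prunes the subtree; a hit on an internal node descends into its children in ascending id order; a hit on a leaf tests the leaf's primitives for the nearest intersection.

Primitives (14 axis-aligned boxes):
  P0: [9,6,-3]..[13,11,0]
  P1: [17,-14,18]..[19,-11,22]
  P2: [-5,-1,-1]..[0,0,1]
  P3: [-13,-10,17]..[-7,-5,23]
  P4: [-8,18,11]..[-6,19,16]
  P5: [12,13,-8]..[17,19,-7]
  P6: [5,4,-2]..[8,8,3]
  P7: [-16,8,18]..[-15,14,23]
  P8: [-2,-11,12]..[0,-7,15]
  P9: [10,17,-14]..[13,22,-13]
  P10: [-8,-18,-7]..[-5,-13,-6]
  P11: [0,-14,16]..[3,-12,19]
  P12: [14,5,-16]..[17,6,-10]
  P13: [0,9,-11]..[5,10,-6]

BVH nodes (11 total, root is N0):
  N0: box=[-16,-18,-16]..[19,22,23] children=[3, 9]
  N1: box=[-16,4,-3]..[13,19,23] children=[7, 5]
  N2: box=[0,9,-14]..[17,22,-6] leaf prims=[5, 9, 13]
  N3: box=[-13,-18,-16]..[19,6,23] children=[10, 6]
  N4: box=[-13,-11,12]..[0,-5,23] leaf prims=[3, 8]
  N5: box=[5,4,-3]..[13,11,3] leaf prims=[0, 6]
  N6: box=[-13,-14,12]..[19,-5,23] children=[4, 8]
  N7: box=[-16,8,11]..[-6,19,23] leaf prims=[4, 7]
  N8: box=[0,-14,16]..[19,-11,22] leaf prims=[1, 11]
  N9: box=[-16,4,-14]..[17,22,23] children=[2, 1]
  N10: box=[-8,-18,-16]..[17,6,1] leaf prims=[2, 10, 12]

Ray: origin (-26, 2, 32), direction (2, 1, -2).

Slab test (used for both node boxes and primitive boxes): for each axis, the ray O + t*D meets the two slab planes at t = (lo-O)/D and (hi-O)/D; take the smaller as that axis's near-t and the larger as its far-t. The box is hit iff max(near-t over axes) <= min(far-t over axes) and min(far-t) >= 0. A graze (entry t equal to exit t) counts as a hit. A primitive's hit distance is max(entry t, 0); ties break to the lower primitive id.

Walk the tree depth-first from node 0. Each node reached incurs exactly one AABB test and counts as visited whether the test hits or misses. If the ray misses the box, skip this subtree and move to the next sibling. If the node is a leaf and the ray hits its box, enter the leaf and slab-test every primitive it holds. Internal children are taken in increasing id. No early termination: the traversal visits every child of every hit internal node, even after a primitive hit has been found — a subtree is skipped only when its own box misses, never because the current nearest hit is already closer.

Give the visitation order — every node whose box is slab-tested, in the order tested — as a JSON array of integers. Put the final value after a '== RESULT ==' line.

Walk:
N0 x:[5,45/2] y:[-20,20] z:[9/2,24] -> hit [5,20], descend [3, 9]
  N3 x:[13/2,45/2] y:[-20,4] z:[9/2,24] -> miss, prune
  N9 x:[5,43/2] y:[2,20] z:[9/2,23] -> hit [5,20], descend [1, 2]
    N1 x:[5,39/2] y:[2,17] z:[9/2,35/2] -> hit [5,17], descend [5, 7]
      N5 x:[31/2,39/2] y:[2,9] z:[29/2,35/2] -> miss, prune
      N7 x:[5,10] y:[6,17] z:[9/2,21/2] -> hit [6,10] leaf, test {P4(miss), P7(miss)}
    N2 x:[13,43/2] y:[7,20] z:[19,23] -> hit [19,20] leaf, test {P5(miss), P9(miss), P13(miss)}

7 AABB tests over nodes [0, 3, 9, 1, 5, 7, 2]; 2 leaves entered; closest miss.

== RESULT ==
[0, 3, 9, 1, 5, 7, 2]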